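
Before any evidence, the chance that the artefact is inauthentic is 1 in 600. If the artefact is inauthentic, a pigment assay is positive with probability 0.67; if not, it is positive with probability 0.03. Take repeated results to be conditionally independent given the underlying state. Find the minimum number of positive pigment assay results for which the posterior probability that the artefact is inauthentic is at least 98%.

Prior odds: (1/600) ÷ (599/600) = 1/599.
Likelihood ratio of a positive = 0.67/0.03 = 67/3.
Target posterior odds = 0.98/0.02 = 49.
Need (1/599) × (67/3)ⁿ ≥ 49, i.e. (67/3)ⁿ ≥ 29351.
(67/3)³ = 300763/27 falls short of 29351 but (67/3)⁴ = 20151121/81 reaches it, so n = 4.

4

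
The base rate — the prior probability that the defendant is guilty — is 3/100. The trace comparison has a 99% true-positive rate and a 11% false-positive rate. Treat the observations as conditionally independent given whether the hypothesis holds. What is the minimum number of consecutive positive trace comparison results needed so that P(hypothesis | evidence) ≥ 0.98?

Prior odds: 0.03 ÷ 0.97 = 3/97.
Likelihood ratio of a positive result = 0.99/0.11 = 9.
Target posterior odds = 0.98/0.02 = 49.
Need (3/97) × 9ⁿ ≥ 49, i.e. 9ⁿ ≥ 4753/3.
9³ = 729 falls short of 4753/3 but 9⁴ = 6561 reaches it, so n = 4.

4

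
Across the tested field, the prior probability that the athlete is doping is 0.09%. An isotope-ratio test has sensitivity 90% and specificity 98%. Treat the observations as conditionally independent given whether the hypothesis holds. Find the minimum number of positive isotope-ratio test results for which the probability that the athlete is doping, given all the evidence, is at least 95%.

Prior odds: 0.0009 ÷ 0.9991 = 9/9991.
False-positive rate = 1 − 0.98 = 0.02; likelihood ratio of a positive = 0.9/0.02 = 45.
Target posterior odds = 0.95/0.05 = 19.
Require 45ⁿ ≥ 19 ÷ (9/9991) = 189829/9.
45² = 2025 falls short of 189829/9 but 45³ = 91125 reaches it, so n = 3.

3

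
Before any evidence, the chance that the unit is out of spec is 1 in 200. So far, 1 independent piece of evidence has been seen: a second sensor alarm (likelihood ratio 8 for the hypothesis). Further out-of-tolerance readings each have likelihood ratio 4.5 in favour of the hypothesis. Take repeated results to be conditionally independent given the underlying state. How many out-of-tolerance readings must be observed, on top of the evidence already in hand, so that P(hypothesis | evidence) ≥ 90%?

Prior odds = 0.005/0.995 = 1/199.
Bayes factor of the evidence already in hand = 8.
Odds after that evidence = (1/199) × 8 = 8/199.
Target odds = 0.9/0.1 = 9.
Need 4.5ⁿ ≥ 9 ÷ (8/199) = 223.875.
4.5³ = 91.125 falls short of 223.875 but 4.5⁴ = 410.0625 reaches it, so n = 4.

4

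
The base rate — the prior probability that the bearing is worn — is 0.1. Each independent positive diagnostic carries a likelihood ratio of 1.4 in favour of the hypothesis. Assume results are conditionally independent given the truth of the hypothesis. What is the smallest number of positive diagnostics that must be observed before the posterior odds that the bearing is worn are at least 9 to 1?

14

Prior odds = 0.1/0.9 = 1/9.
Likelihood ratio per positive diagnostic = 1.4.
Target odds = 9.
Need (1/9) × 1.4ⁿ ≥ 9, i.e. 1.4ⁿ ≥ 81.
1.4¹³ ≈79.3715 falls short of 81 but 1.4¹⁴ ≈111.12 reaches it, so n = 14.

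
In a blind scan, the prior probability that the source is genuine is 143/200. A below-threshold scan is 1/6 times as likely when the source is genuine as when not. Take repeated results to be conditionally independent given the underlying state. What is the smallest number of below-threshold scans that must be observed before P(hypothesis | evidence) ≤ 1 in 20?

Prior odds: 0.715 ÷ 0.285 = 143/57.
Likelihood ratio per below-threshold scan = 1/6.
Target odds: 0.05 ÷ 0.95 = 1/19.
Require (1/6)ⁿ ≤ 1/19 ÷ (143/57) = 3/143.
(1/6)² = 1/36 is still above 3/143 but (1/6)³ = 1/216 is at or below it, so n = 3.

3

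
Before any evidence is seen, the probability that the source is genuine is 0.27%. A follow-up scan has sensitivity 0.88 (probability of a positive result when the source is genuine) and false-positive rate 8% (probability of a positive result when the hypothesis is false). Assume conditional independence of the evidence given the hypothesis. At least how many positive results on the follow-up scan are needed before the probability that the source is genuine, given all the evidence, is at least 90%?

4

Prior odds: 0.0027 ÷ 0.9973 = 27/9973.
Likelihood ratio of a positive result = 0.88/0.08 = 11.
Target odds: 0.9 ÷ 0.1 = 9.
Require 11ⁿ ≥ 9 ÷ (27/9973) = 9973/3.
11³ = 1331 falls short of 9973/3 but 11⁴ = 14641 reaches it, so n = 4.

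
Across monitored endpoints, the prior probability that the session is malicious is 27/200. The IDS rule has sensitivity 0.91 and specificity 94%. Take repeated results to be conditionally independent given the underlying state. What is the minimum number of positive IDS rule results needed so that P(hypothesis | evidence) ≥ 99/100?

Prior odds = 0.135/0.865 = 27/173.
False-positive rate = 1 − 0.94 = 0.06; likelihood ratio of a positive = 0.91/0.06 = 91/6.
Target odds: 0.99 ÷ 0.01 = 99.
Require (91/6)ⁿ ≥ 99 ÷ (27/173) = 1903/3.
(91/6)² = 8281/36 falls short of 1903/3 but (91/6)³ = 753571/216 reaches it, so n = 3.

3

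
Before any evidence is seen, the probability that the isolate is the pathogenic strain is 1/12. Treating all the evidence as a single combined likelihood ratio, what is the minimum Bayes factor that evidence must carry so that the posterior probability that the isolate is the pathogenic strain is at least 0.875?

Prior odds = (1/12)/(11/12) = 1/11.
Target odds = 0.875/0.125 = 7.
Required Bayes factor = 7 ÷ (1/11) = 77.

77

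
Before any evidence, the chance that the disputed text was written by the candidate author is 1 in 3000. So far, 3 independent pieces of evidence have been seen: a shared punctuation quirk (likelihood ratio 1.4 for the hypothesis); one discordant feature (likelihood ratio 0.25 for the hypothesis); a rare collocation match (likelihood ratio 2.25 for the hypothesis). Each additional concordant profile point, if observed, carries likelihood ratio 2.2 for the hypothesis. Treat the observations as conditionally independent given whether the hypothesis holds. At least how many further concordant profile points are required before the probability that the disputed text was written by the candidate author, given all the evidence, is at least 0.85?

13

Prior odds = (1/3000)/(2999/3000) = 1/2999.
Combined Bayes factor of the evidence already in hand = 1.4 × 0.25 × 2.25 = 0.7875.
Odds after that evidence = (1/2999) × 0.7875 = 63/239920.
Target odds = 0.85/0.15 = 17/3.
Need 2.2ⁿ ≥ 17/3 ÷ (63/239920) = 4078640/189.
2.2¹² ≈12855 falls short of 4078640/189 but 2.2¹³ ≈28281 reaches it, so n = 13.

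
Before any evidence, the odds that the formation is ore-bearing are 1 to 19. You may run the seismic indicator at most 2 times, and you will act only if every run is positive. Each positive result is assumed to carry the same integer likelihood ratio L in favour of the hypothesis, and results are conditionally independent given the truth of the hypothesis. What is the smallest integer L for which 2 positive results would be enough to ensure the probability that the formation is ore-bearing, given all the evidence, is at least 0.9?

Prior odds = 1/19.
Target odds = 0.9/0.1 = 9.
Need L² ≥ 9 ÷ (1/19) = 171.
13² = 169 < 171 ≤ 196 = 14², so L = 14.

14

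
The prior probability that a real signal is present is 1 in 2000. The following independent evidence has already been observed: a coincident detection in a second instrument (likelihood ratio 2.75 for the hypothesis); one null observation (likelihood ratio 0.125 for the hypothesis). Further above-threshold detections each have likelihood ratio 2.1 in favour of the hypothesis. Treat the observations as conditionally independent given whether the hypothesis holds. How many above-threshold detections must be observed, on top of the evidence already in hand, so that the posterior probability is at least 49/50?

Prior odds = 0.0005/0.9995 = 1/1999.
Combined Bayes factor of the evidence already in hand = 2.75 × 0.125 = 0.34375.
Odds after that evidence = (1/1999) × 0.34375 = 11/63968.
Target odds = 0.98/0.02 = 49.
Need 2.1ⁿ ≥ 49 ÷ (11/63968) = 3134432/11.
2.1¹⁶ ≈143057 falls short of 3134432/11 but 2.1¹⁷ ≈300419 reaches it, so n = 17.

17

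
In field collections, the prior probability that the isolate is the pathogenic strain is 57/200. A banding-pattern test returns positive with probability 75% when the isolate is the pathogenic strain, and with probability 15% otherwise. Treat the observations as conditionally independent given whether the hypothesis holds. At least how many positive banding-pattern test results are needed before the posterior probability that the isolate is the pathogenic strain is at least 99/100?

4

Prior odds: 0.285 ÷ 0.715 = 57/143.
Likelihood ratio of a positive result = 0.75/0.15 = 5.
Target odds: 0.99 ÷ 0.01 = 99.
Require 5ⁿ ≥ 99 ÷ (57/143) = 4719/19.
5³ = 125 falls short of 4719/19 but 5⁴ = 625 reaches it, so n = 4.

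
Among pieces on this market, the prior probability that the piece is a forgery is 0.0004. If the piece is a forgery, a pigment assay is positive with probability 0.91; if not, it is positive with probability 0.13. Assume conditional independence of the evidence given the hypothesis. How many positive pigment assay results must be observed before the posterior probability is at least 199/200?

Prior odds = 0.0004/0.9996 = 1/2499.
Likelihood ratio of a positive = 0.91/0.13 = 7.
Target odds: 0.995 ÷ 0.005 = 199.
Need (1/2499) × 7ⁿ ≥ 199, i.e. 7ⁿ ≥ 497301.
7⁶ = 117649 falls short of 497301 but 7⁷ = 823543 reaches it, so n = 7.

7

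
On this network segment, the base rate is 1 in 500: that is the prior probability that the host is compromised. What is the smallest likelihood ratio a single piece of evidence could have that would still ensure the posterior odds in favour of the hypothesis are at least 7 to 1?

Prior odds = 0.002/0.998 = 1/499.
Target odds = 7.
Required Bayes factor = 7 ÷ (1/499) = 3493.

3493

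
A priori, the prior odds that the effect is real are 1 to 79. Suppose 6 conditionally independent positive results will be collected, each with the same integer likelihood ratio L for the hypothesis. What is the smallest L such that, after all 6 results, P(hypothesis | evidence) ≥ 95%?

4

Prior odds = 1/79.
Target odds = 0.95/0.05 = 19.
Need L⁶ ≥ 19 ÷ (1/79) = 1501.
3⁶ = 729 < 1501 ≤ 4096 = 4⁶, so L = 4.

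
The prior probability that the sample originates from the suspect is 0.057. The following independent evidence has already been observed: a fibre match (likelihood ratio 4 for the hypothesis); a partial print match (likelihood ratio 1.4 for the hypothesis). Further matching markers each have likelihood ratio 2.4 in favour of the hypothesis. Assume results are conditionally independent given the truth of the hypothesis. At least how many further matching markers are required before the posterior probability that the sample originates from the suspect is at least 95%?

5

Prior odds = 0.057/0.943 = 57/943.
Combined Bayes factor of the evidence already in hand = 4 × 1.4 = 5.6.
Odds after that evidence = (57/943) × 5.6 = 1596/4715.
Target odds = 0.95/0.05 = 19.
Need 2.4ⁿ ≥ 19 ÷ (1596/4715) = 4715/84.
2.4⁴ = 33.1776 falls short of 4715/84 but 2.4⁵ = 79.62624 reaches it, so n = 5.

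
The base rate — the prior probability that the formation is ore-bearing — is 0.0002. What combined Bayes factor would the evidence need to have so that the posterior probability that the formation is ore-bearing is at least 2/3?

9998

Prior odds = 0.0002/0.9998 = 1/4999.
Target odds = (2/3)/(1/3) = 2.
Required Bayes factor = 2 ÷ (1/4999) = 9998.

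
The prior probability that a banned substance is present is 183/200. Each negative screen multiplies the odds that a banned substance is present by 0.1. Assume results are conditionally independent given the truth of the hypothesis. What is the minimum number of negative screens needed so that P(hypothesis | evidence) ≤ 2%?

3

Prior odds: 0.915 ÷ 0.085 = 183/17.
Likelihood ratio per negative screen = 0.1.
Target posterior odds = 0.02/0.98 = 1/49.
Require 0.1ⁿ ≤ 1/49 ÷ (183/17) = 17/8967.
0.1² = 0.01 is still above 17/8967 but 0.1³ = 0.001 is at or below it, so n = 3.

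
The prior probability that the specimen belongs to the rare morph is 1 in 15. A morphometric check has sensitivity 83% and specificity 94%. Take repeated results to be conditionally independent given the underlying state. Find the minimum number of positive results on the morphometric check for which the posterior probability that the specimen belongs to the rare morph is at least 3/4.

Prior odds: (1/15) ÷ (14/15) = 1/14.
False-positive rate = 1 − 0.94 = 0.06; likelihood ratio of a positive = 0.83/0.06 = 83/6.
Target odds: 0.75 ÷ 0.25 = 3.
Need (1/14) × (83/6)ⁿ ≥ 3, i.e. (83/6)ⁿ ≥ 42.
(83/6)¹ = 83/6 falls short of 42 but (83/6)² = 6889/36 reaches it, so n = 2.

2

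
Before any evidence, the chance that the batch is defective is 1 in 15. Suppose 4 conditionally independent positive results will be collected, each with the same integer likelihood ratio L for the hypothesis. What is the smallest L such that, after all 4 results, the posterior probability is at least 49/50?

Prior odds = (1/15)/(14/15) = 1/14.
Target odds = 0.98/0.02 = 49.
Need L⁴ ≥ 49 ÷ (1/14) = 686.
5⁴ = 625 < 686 ≤ 1296 = 6⁴, so L = 6.

6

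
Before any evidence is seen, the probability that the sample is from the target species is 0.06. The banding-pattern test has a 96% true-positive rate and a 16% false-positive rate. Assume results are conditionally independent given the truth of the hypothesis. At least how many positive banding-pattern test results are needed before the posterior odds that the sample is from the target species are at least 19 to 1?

Prior odds = 0.06/0.94 = 3/47.
Likelihood ratio of a positive result = 0.96/0.16 = 6.
Target odds = 19.
Need (3/47) × 6ⁿ ≥ 19, i.e. 6ⁿ ≥ 893/3.
6³ = 216 falls short of 893/3 but 6⁴ = 1296 reaches it, so n = 4.

4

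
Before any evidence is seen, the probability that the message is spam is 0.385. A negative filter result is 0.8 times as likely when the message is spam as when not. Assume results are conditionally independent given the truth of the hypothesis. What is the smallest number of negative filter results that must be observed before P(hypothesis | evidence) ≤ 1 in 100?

Prior odds = 0.385/0.615 = 77/123.
Likelihood ratio per negative filter result = 0.8.
Target posterior odds = 0.01/0.99 = 1/99.
Need (77/123) × 0.8ⁿ ≤ 1/99, i.e. 0.8ⁿ ≤ 41/2541.
0.8¹⁸ ≈0.0180144 is still above 41/2541 but 0.8¹⁹ ≈0.0144115 is at or below it, so n = 19.

19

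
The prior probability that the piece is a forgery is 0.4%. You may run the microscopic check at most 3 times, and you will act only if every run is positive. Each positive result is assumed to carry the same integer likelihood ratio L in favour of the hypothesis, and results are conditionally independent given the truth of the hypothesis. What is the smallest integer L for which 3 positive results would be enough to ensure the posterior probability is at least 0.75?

Prior odds = 0.004/0.996 = 1/249.
Target odds = 0.75/0.25 = 3.
Need L³ ≥ 3 ÷ (1/249) = 747.
9³ = 729 < 747 ≤ 1000 = 10³, so L = 10.

10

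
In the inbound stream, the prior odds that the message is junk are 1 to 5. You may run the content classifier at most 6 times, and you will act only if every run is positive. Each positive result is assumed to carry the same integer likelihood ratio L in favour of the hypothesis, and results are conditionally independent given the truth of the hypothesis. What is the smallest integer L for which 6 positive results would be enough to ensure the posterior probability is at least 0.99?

Prior odds = 0.2.
Target odds = 0.99/0.01 = 99.
Need L⁶ ≥ 99 ÷ 0.2 = 495.
2⁶ = 64 < 495 ≤ 729 = 3⁶, so L = 3.

3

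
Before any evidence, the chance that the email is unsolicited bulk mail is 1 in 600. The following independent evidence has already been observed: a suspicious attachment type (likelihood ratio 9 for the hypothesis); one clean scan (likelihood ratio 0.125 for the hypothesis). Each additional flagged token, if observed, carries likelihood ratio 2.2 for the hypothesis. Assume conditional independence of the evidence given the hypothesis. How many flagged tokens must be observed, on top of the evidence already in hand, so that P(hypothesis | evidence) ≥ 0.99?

14

Prior odds = (1/600)/(599/600) = 1/599.
Combined Bayes factor of the evidence already in hand = 9 × 0.125 = 1.125.
Odds after that evidence = (1/599) × 1.125 = 9/4792.
Target odds = 0.99/0.01 = 99.
Need 2.2ⁿ ≥ 99 ÷ (9/4792) = 52712.
2.2¹³ ≈28281 falls short of 52712 but 2.2¹⁴ ≈62218.2 reaches it, so n = 14.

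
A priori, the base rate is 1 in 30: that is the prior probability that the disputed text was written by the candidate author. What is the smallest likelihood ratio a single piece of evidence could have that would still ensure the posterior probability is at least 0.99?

2871

Prior odds = (1/30)/(29/30) = 1/29.
Target odds = 0.99/0.01 = 99.
Required Bayes factor = 99 ÷ (1/29) = 2871.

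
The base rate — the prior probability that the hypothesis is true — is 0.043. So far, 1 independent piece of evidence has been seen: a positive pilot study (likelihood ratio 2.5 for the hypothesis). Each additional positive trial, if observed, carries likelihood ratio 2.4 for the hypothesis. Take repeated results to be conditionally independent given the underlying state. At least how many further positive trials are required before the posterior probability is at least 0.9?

Prior odds = 0.043/0.957 = 43/957.
Bayes factor of the evidence already in hand = 2.5.
Odds after that evidence = (43/957) × 2.5 = 215/1914.
Target odds = 0.9/0.1 = 9.
Need 2.4ⁿ ≥ 9 ÷ (215/1914) = 17226/215.
2.4⁵ = 79.62624 falls short of 17226/215 but 2.4⁶ = 2985984/15625 reaches it, so n = 6.

6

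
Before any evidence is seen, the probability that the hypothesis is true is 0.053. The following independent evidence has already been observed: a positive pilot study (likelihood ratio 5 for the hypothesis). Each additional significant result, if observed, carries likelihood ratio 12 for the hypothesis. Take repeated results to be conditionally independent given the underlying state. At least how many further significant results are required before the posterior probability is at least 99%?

3

Prior odds = 0.053/0.947 = 53/947.
Bayes factor of the evidence already in hand = 5.
Odds after that evidence = (53/947) × 5 = 265/947.
Target odds = 0.99/0.01 = 99.
Need 12ⁿ ≥ 99 ÷ (265/947) = 93753/265.
12² = 144 falls short of 93753/265 but 12³ = 1728 reaches it, so n = 3.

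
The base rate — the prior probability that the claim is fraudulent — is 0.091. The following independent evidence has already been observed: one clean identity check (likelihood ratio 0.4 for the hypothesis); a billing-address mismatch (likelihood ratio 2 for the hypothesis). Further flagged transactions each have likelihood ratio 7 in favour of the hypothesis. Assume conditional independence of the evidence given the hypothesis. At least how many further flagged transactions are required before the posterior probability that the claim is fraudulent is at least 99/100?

4

Prior odds = 0.091/0.909 = 91/909.
Combined Bayes factor of the evidence already in hand = 0.4 × 2 = 0.8.
Odds after that evidence = (91/909) × 0.8 = 364/4545.
Target odds = 0.99/0.01 = 99.
Need 7ⁿ ≥ 99 ÷ (364/4545) = 449955/364.
7³ = 343 falls short of 449955/364 but 7⁴ = 2401 reaches it, so n = 4.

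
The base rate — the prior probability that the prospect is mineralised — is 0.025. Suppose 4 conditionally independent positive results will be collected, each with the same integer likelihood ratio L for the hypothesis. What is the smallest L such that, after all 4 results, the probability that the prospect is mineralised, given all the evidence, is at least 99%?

8

Prior odds = 0.025/0.975 = 1/39.
Target odds = 0.99/0.01 = 99.
Need L⁴ ≥ 99 ÷ (1/39) = 3861.
7⁴ = 2401 < 3861 ≤ 4096 = 8⁴, so L = 8.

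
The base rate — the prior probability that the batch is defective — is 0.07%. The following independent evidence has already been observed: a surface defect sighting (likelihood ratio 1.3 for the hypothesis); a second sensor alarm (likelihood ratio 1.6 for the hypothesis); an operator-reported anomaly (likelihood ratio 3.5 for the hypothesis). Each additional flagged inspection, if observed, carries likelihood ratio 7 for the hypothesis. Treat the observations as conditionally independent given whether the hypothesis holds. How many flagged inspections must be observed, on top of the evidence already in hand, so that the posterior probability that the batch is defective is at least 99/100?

6

Prior odds = 0.0007/0.9993 = 7/9993.
Combined Bayes factor of the evidence already in hand = 1.3 × 1.6 × 3.5 = 7.28.
Odds after that evidence = (7/9993) × 7.28 = 1274/249825.
Target odds = 0.99/0.01 = 99.
Need 7ⁿ ≥ 99 ÷ (1274/249825) = 24732675/1274.
7⁵ = 16807 falls short of 24732675/1274 but 7⁶ = 117649 reaches it, so n = 6.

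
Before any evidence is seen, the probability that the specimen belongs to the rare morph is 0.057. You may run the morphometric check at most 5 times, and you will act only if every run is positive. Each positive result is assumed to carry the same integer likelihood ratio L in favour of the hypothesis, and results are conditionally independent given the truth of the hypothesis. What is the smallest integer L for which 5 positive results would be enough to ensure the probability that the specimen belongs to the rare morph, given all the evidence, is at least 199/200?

Prior odds = 0.057/0.943 = 57/943.
Target odds = 0.995/0.005 = 199.
Need L⁵ ≥ 199 ÷ (57/943) = 187657/57.
5⁵ = 3125 < 187657/57 ≤ 7776 = 6⁵, so L = 6.

6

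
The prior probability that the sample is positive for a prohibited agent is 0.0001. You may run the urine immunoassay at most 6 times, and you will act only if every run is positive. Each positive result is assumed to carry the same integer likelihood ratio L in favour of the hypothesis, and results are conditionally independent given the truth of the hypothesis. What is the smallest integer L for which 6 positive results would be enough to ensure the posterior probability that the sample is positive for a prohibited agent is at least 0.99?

Prior odds = 0.0001/0.9999 = 1/9999.
Target odds = 0.99/0.01 = 99.
Need L⁶ ≥ 99 ÷ (1/9999) = 989901.
9⁶ = 531441 < 989901 ≤ 1000000 = 10⁶, so L = 10.

10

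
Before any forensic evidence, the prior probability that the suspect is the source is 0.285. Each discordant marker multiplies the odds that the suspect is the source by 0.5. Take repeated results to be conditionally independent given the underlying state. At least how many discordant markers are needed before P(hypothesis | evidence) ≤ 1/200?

Prior odds = 0.285/0.715 = 57/143.
Likelihood ratio per discordant marker = 0.5.
Target posterior odds = 0.005/0.995 = 1/199.
Need (57/143) × 0.5ⁿ ≤ 1/199, i.e. 0.5ⁿ ≤ 143/11343.
0.5⁶ = 0.015625 is still above 143/11343 but 0.5⁷ = 0.0078125 is at or below it, so n = 7.

7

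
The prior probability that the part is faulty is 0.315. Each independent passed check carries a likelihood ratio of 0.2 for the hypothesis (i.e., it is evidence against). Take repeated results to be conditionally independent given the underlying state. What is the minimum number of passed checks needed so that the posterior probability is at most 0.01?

Prior odds = 0.315/0.685 = 63/137.
Likelihood ratio per passed check = 0.2.
Target odds: 0.01 ÷ 0.99 = 1/99.
Require 0.2ⁿ ≤ 1/99 ÷ (63/137) = 137/6237.
0.2² = 0.04 is still above 137/6237 but 0.2³ = 0.008 is at or below it, so n = 3.

3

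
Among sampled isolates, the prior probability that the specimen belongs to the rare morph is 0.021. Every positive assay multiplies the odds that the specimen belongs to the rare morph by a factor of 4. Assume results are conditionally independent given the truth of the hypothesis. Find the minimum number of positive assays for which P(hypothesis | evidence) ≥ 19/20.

Prior odds = 0.021/0.979 = 21/979.
Likelihood ratio per positive assay = 4.
Target posterior odds = 0.95/0.05 = 19.
Need (21/979) × 4ⁿ ≥ 19, i.e. 4ⁿ ≥ 18601/21.
4⁴ = 256 falls short of 18601/21 but 4⁵ = 1024 reaches it, so n = 5.

5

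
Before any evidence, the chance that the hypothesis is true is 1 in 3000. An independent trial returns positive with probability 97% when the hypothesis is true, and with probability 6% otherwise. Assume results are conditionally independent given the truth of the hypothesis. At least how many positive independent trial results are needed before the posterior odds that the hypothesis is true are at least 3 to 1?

4

Prior odds = (1/3000)/(2999/3000) = 1/2999.
Likelihood ratio of a positive result = 0.97/0.06 = 97/6.
Target odds = 3.
Need (1/2999) × (97/6)ⁿ ≥ 3, i.e. (97/6)ⁿ ≥ 8997.
(97/6)³ = 912673/216 falls short of 8997 but (97/6)⁴ = 88529281/1296 reaches it, so n = 4.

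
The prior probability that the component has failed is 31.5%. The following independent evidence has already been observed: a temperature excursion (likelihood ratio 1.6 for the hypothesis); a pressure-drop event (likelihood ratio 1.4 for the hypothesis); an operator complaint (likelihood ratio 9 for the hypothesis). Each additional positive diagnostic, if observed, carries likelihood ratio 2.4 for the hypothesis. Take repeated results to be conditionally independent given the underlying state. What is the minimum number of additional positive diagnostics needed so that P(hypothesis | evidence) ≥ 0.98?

2

Prior odds = 0.315/0.685 = 63/137.
Combined Bayes factor of the evidence already in hand = 1.6 × 1.4 × 9 = 20.16.
Odds after that evidence = (63/137) × 20.16 = 31752/3425.
Target odds = 0.98/0.02 = 49.
Need 2.4ⁿ ≥ 49 ÷ (31752/3425) = 3425/648.
2.4¹ = 2.4 falls short of 3425/648 but 2.4² = 5.76 reaches it, so n = 2.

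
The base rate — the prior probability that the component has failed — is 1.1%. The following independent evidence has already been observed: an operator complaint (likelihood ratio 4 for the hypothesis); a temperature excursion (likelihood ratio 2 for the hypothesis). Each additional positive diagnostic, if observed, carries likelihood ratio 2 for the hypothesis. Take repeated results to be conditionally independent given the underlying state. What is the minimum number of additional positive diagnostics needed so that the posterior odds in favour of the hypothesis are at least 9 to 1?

7

Prior odds = 0.011/0.989 = 11/989.
Combined Bayes factor of the evidence already in hand = 4 × 2 = 8.
Odds after that evidence = (11/989) × 8 = 88/989.
Target odds = 9.
Need 2ⁿ ≥ 9 ÷ (88/989) = 8901/88.
2⁶ = 64 falls short of 8901/88 but 2⁷ = 128 reaches it, so n = 7.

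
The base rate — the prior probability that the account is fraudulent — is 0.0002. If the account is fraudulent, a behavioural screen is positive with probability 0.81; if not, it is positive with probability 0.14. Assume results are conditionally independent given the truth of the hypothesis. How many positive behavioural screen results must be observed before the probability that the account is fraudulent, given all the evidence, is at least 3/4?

Prior odds: 0.0002 ÷ 0.9998 = 1/4999.
Likelihood ratio of a positive = 0.81/0.14 = 81/14.
Target odds: 0.75 ÷ 0.25 = 3.
Need (1/4999) × (81/14)ⁿ ≥ 3, i.e. (81/14)ⁿ ≥ 14997.
(81/14)⁵ ≈6483.13 falls short of 14997 but (81/14)⁶ ≈37509.6 reaches it, so n = 6.

6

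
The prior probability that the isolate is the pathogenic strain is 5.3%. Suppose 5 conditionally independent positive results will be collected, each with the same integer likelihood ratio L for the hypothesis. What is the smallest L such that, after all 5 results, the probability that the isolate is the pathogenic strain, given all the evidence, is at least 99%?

5

Prior odds = 0.053/0.947 = 53/947.
Target odds = 0.99/0.01 = 99.
Need L⁵ ≥ 99 ÷ (53/947) = 93753/53.
4⁵ = 1024 < 93753/53 ≤ 3125 = 5⁵, so L = 5.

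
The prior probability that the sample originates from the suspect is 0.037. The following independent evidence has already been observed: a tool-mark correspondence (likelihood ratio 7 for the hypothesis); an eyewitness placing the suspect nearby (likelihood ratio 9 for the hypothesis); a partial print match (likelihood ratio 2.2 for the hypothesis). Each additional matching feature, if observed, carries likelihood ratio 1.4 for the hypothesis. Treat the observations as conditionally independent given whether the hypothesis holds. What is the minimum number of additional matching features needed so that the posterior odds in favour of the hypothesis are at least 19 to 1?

4

Prior odds = 0.037/0.963 = 37/963.
Combined Bayes factor of the evidence already in hand = 7 × 9 × 2.2 = 138.6.
Odds after that evidence = (37/963) × 138.6 = 2849/535.
Target odds = 19.
Need 1.4ⁿ ≥ 19 ÷ (2849/535) = 10165/2849.
1.4³ = 2.744 falls short of 10165/2849 but 1.4⁴ = 3.8416 reaches it, so n = 4.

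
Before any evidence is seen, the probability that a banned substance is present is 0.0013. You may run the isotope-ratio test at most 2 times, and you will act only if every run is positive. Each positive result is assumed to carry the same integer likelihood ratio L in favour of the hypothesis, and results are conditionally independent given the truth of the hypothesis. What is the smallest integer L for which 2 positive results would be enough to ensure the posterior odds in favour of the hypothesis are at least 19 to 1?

Prior odds = 0.0013/0.9987 = 13/9987.
Target odds = 19.
Need L² ≥ 19 ÷ (13/9987) = 189753/13.
120² = 14400 < 189753/13 ≤ 14641 = 121², so L = 121.

121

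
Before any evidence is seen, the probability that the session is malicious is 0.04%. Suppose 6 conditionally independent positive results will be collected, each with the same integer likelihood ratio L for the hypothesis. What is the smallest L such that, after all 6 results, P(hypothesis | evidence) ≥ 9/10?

Prior odds = 0.0004/0.9996 = 1/2499.
Target odds = 0.9/0.1 = 9.
Need L⁶ ≥ 9 ÷ (1/2499) = 22491.
5⁶ = 15625 < 22491 ≤ 46656 = 6⁶, so L = 6.

6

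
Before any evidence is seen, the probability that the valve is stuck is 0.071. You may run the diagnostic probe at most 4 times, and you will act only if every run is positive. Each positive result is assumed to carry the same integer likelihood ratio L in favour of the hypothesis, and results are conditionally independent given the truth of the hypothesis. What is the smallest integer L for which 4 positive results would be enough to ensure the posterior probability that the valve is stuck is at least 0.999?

Prior odds = 0.071/0.929 = 71/929.
Target odds = 0.999/0.001 = 999.
Need L⁴ ≥ 999 ÷ (71/929) = 928071/71.
10⁴ = 10000 < 928071/71 ≤ 14641 = 11⁴, so L = 11.

11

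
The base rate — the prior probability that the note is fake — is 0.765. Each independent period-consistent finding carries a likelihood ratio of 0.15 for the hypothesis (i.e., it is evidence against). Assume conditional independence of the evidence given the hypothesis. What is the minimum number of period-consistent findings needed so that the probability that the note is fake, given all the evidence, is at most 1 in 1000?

5

Prior odds = 0.765/0.235 = 153/47.
Likelihood ratio per period-consistent finding = 0.15.
Target posterior odds = 0.001/0.999 = 1/999.
Require 0.15ⁿ ≤ 1/999 ÷ (153/47) = 47/152847.
0.15⁴ = 81/160000 is still above 47/152847 but 0.15⁵ = 243/3200000 is at or below it, so n = 5.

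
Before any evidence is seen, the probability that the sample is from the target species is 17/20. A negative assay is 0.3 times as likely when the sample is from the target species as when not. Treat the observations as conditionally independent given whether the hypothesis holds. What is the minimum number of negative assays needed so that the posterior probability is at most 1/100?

6

Prior odds: 0.85 ÷ 0.15 = 17/3.
Likelihood ratio per negative assay = 0.3.
Target posterior odds = 0.01/0.99 = 1/99.
Need (17/3) × 0.3ⁿ ≤ 1/99, i.e. 0.3ⁿ ≤ 1/561.
0.3⁵ = 243/100000 is still above 1/561 but 0.3⁶ = 729/1000000 is at or below it, so n = 6.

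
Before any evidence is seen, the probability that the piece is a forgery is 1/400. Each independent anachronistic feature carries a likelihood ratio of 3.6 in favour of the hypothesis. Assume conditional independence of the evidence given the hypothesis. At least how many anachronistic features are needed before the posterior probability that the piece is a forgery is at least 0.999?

11

Prior odds: 0.0025 ÷ 0.9975 = 1/399.
Likelihood ratio per anachronistic feature = 3.6.
Target odds: 0.999 ÷ 0.001 = 999.
Need (1/399) × 3.6ⁿ ≥ 999, i.e. 3.6ⁿ ≥ 398601.
3.6¹⁰ ≈365616 falls short of 398601 but 3.6¹¹ ≈1.31622e+06 reaches it, so n = 11.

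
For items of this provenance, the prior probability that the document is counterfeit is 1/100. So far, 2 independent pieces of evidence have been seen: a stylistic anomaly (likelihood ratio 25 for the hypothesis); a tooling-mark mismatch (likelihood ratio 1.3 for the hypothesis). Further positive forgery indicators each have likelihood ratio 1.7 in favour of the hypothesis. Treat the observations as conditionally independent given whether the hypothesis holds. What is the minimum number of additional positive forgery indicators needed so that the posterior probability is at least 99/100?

11

Prior odds = 0.01/0.99 = 1/99.
Combined Bayes factor of the evidence already in hand = 25 × 1.3 = 32.5.
Odds after that evidence = (1/99) × 32.5 = 65/198.
Target odds = 0.99/0.01 = 99.
Need 1.7ⁿ ≥ 99 ÷ (65/198) = 19602/65.
1.7¹⁰ ≈201.599 falls short of 19602/65 but 1.7¹¹ ≈342.719 reaches it, so n = 11.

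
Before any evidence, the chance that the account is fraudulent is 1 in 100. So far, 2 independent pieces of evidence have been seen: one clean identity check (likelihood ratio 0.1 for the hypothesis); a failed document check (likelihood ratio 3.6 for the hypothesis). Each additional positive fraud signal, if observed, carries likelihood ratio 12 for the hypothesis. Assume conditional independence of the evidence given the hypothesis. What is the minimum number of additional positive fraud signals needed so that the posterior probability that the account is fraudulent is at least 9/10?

Prior odds = 0.01/0.99 = 1/99.
Combined Bayes factor of the evidence already in hand = 0.1 × 3.6 = 0.36.
Odds after that evidence = (1/99) × 0.36 = 1/275.
Target odds = 0.9/0.1 = 9.
Need 12ⁿ ≥ 9 ÷ (1/275) = 2475.
12³ = 1728 falls short of 2475 but 12⁴ = 20736 reaches it, so n = 4.

4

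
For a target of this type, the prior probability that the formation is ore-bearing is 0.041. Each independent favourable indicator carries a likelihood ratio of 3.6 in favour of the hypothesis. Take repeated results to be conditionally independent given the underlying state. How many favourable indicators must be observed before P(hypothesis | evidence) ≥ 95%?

Prior odds = 0.041/0.959 = 41/959.
Likelihood ratio per favourable indicator = 3.6.
Target odds: 0.95 ÷ 0.05 = 19.
Require 3.6ⁿ ≥ 19 ÷ (41/959) = 18221/41.
3.6⁴ = 167.9616 falls short of 18221/41 but 3.6⁵ = 604.66176 reaches it, so n = 5.

5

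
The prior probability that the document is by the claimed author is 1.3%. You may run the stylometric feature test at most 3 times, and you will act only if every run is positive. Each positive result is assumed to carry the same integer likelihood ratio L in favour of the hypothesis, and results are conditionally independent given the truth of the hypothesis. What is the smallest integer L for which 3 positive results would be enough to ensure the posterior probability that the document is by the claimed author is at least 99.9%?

Prior odds = 0.013/0.987 = 13/987.
Target odds = 0.999/0.001 = 999.
Need L³ ≥ 999 ÷ (13/987) = 986013/13.
42³ = 74088 < 986013/13 ≤ 79507 = 43³, so L = 43.

43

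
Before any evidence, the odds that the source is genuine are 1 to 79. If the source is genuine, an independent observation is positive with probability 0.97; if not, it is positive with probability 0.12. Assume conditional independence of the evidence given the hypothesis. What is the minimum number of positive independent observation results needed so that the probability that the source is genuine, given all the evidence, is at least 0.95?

4

Prior odds = 1/79.
Likelihood ratio of a positive = 0.97/0.12 = 97/12.
Target posterior odds = 0.95/0.05 = 19.
Require (97/12)ⁿ ≥ 19 ÷ (1/79) = 1501.
(97/12)³ = 912673/1728 falls short of 1501 but (97/12)⁴ = 88529281/20736 reaches it, so n = 4.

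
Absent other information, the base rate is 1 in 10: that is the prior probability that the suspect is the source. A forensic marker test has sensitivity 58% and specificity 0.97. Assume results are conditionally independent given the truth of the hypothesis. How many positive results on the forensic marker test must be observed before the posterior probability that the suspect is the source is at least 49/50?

3

Prior odds = 0.1/0.9 = 1/9.
False-positive rate = 1 − 0.97 = 0.03; likelihood ratio of a positive = 0.58/0.03 = 58/3.
Target posterior odds = 0.98/0.02 = 49.
Need (1/9) × (58/3)ⁿ ≥ 49, i.e. (58/3)ⁿ ≥ 441.
(58/3)² = 3364/9 falls short of 441 but (58/3)³ = 195112/27 reaches it, so n = 3.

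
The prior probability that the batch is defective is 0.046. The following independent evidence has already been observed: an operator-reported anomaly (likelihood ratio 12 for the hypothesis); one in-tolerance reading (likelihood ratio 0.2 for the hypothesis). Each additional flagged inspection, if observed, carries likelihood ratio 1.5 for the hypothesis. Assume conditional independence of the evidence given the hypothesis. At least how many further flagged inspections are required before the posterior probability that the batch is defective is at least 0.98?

Prior odds = 0.046/0.954 = 23/477.
Combined Bayes factor of the evidence already in hand = 12 × 0.2 = 2.4.
Odds after that evidence = (23/477) × 2.4 = 92/795.
Target odds = 0.98/0.02 = 49.
Need 1.5ⁿ ≥ 49 ÷ (92/795) = 38955/92.
1.5¹⁴ = 4782969/16384 falls short of 38955/92 but 1.5¹⁵ = 14348907/32768 reaches it, so n = 15.

15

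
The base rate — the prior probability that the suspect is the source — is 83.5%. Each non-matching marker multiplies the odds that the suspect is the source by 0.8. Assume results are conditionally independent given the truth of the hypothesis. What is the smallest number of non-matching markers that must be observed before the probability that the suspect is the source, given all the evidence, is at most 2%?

25

Prior odds = 0.835/0.165 = 167/33.
Likelihood ratio per non-matching marker = 0.8.
Target odds: 0.02 ÷ 0.98 = 1/49.
Need (167/33) × 0.8ⁿ ≤ 1/49, i.e. 0.8ⁿ ≤ 33/8183.
0.8²⁴ ≈0.00472237 is still above 33/8183 but 0.8²⁵ ≈0.00377789 is at or below it, so n = 25.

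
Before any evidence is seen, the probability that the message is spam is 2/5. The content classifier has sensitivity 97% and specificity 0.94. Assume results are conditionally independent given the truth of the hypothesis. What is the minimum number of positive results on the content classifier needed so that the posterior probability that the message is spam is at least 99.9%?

Prior odds: 0.4 ÷ 0.6 = 2/3.
False-positive rate = 1 − 0.94 = 0.06; likelihood ratio of a positive = 0.97/0.06 = 97/6.
Target posterior odds = 0.999/0.001 = 999.
Need (2/3) × (97/6)ⁿ ≥ 999, i.e. (97/6)ⁿ ≥ 1498.5.
(97/6)² = 9409/36 falls short of 1498.5 but (97/6)³ = 912673/216 reaches it, so n = 3.

3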